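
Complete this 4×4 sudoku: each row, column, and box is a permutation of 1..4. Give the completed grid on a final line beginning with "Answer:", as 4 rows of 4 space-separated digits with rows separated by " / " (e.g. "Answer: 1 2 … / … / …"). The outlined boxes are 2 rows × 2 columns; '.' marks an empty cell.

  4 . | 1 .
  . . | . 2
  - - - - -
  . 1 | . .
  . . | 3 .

Step 1. [r2c2∈{3}] nothing but 3 survives at r2c2. So r2c2=3.
Step 2. [r3c4∈{4}] nothing but 4 survives at r3c4. So r3c4=4.
Step 3. [r4c1∈{2}] only 2 remains possible at r4c1 ⇒ r4c1=2.
Step 4. [r3c3∈{2}] r3c3 has the single candidate 2. So r3c3=2.
Step 5. [r1c4∈{3}] r1c4 is down to just 3. So r1c4=3.
Step 6. [r2c3∈{4}] r2c3's peers cover all but 4. So r2c3=4.
Step 7. [r1c2∈{2}] nothing but 2 survives at r1c2, so r1c2=2.
Step 8. [r3c1∈{3}] only 3 remains possible at r3c1. So r3c1=3.
Step 9. [r4c2∈{4}] only 4 remains possible at r4c2 ⇒ r4c2=4.
Step 10. [r2c1∈{1}] only 1 remains possible at r2c1, so r2c1=1.
Step 11. [r4c4∈{1}] r4c4 is down to just 1, so r4c4=1.

Answer: 4 2 1 3 / 1 3 4 2 / 3 1 2 4 / 2 4 3 1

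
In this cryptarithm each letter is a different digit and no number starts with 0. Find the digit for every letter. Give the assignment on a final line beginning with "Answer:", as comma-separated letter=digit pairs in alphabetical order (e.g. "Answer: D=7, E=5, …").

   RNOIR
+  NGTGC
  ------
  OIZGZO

Step 1. [col 1: R + C ≡ O (mod 10)] O=1 is one option consistent with column 1 (R + C ≡ O (mod 10), carry-in 0) — take it. So O=1.
Step 2. [col 1: R + C ≡ O (mod 10)] column 1 (R + C ≡ O (mod 10), carry-in 0) doesn't pin C yet; pick C=3 and continue. So C=3.
Step 3. [col 1: R + C ≡ O (mod 10)] in column 1 we have R+C≡O with carry-in 0; given C=3, O=1 and digits 1,3 already taken and all letters distinct, that pins R to 8, so R=8.
Step 4. [col 2: I + G ≡ Z (mod 10)] column 2 (I + G ≡ Z (mod 10), carry-in 1) doesn't pin I yet; pick I=5 and continue ⇒ I=5.
Step 5. [col 2: I + G ≡ Z (mod 10)] column 2 (I + G ≡ Z (mod 10), carry-in 1) doesn't pin Z yet; pick Z=0 and continue ⇒ Z=0.
Step 6. [col 2: I + G ≡ Z (mod 10)] column 2: given I=5, Z=0, carry-in 1, and digits 0,1,3,5,8 already taken and all letters distinct, I+G≡Z (mod 10) forces G=4, so G=4.
Step 7. [col 3: O + T ≡ G (mod 10)] from column 3 (O=1, G=4, carry-in 1, digits 0,1,3,4,5,8 already taken and all letters distinct): T must equal 2, so T=2.
Step 8. [col 4: N + G ≡ Z (mod 10)] column 4: given G=4, Z=0, carry-in 0, and digits 0,1,2,3,4,5,8 already taken and all letters distinct, N+G≡Z (mod 10) forces N=6 ⇒ N=6.

Answer: C=3, G=4, I=5, N=6, O=1, R=8, T=2, Z=0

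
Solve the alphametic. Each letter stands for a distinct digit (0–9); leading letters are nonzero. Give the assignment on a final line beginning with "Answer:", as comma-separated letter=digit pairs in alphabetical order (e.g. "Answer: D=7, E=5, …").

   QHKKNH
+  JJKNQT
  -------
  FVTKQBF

Step 1. [col 1: H + T ≡ F (mod 10)] column 1 (H + T ≡ F (mod 10), carry-in 0) doesn't pin T yet; pick T=8 and continue, so T=8.
Step 2. [col 1: H + T ≡ F (mod 10)] column 1 (H + T ≡ F (mod 10), carry-in 0) doesn't pin F yet; pick F=1 and continue. So F=1.
Step 3. [col 1: H + T ≡ F (mod 10)] column 1 reads H+T+carry(0)=F with T=8, F=1; with digits 1,8 already taken and all letters distinct, the only value for H is 3 ⇒ H=3.
Step 4. [col 2: N + Q ≡ B (mod 10)] N=6 is one option consistent with column 2 (N + Q ≡ B (mod 10), carry-in 1) — take it ⇒ N=6.
Step 5. [col 2: N + Q ≡ B (mod 10)] several values work for Q in column 2 (N + Q ≡ B (mod 10), carry-in 1); try Q=7, so Q=7.
Step 6. [col 2: N + Q ≡ B (mod 10)] column 2: given N=6, Q=7, carry-in 1, and digits 1,3,6,7,8 already taken and all letters distinct, N+Q≡B (mod 10) forces B=4. So B=4.
Step 7. [col 3: K + N ≡ Q (mod 10)] in column 3 we have K+N≡Q with carry-in 1; given N=6, Q=7 and digits 1,3,4,6,7,8 already taken and all letters distinct, that pins K to 0 ⇒ K=0.
Step 8. [col 5: H + J ≡ T (mod 10)] in column 5 we have H+J≡T with carry-in 0; given H=3, T=8 and digits 0,1,3,4,6,7,8 already taken and all letters distinct, that pins J to 5 ⇒ J=5.
Step 9. [col 6: Q + J ≡ V (mod 10)] in column 6 we have Q+J≡V with carry-in 0; given Q=7, J=5 and digits 0,1,3,4,5,6,7,8 already taken and all letters distinct, that pins V to 2, so V=2.

Answer: B=4, F=1, H=3, J=5, K=0, N=6, Q=7, T=8, V=2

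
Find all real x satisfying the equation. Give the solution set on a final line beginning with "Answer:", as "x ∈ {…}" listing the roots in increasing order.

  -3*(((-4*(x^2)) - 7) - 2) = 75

Step 1. [-3*(((-4*(x^2)) - 7) - 2) = 75] LHS = -3·(…); ÷-3 both sides. So div: ((-4*(x^2)) - 7) - 2 = -25.
Step 2. [((-4*(x^2)) - 7) - 2 = -25] peel the -2: add 2 from each side ⇒ sub: (-4*(x^2)) - 7 = -23.
Step 3. [(-4*(x^2)) - 7 = -23] peel the -7: add 7 from each side. So sub: -4*(x^2) = -16.
Step 4. [-4*(x^2) = -16] -4 out front; divide by -4. So div: x^2 = 4.
Step 5. [x^2 = 4] √ both sides: 4 ≥ 0 gives two branches, so sqrt: x = 2 or -2.

Answer: x ∈ {-2, 2}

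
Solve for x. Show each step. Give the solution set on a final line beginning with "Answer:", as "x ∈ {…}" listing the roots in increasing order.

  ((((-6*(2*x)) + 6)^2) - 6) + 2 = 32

Step 1. [((((-6*(2*x)) + 6)^2) - 6) + 2 = 32] peel the +2: subtract 2 from each side ⇒ sub: (((-6*(2*x)) + 6)^2) - 6 = 30.
Step 2. [(((-6*(2*x)) + 6)^2) - 6 = 30] -6 is outermost — add 6 both sides. So sub: ((-6*(2*x)) + 6)^2 = 36.
Step 3. [((-6*(2*x)) + 6)^2 = 36] √ both sides: 36 ≥ 0 gives two branches, so sqrt: (-6*(2*x)) + 6 = 6 or -6.
Step 4. [(-6*(2*x)) + 6 = 6 or -6] peel the +6: subtract 6 from each side ⇒ sub: -6*(2*x) = 0 or -12.
Step 5. [-6*(2*x) = 0 or -12] divide by the outer -6 ⇒ div: 2*x = 0 or 2.
Step 6. [2*x = 0 or 2] 2 out front; divide by 2, so div: x = 0 or 1.

Answer: x ∈ {0, 1}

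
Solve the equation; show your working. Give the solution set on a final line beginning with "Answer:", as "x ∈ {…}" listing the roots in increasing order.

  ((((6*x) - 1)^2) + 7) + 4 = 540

Step 1. [((((6*x) - 1)^2) + 7) + 4 = 540] +4 is outermost — subtract 4 both sides. So sub: (((6*x) - 1)^2) + 7 = 536.
Step 2. [(((6*x) - 1)^2) + 7 = 536] 7 comes off first (subtract 7) ⇒ sub: ((6*x) - 1)^2 = 529.
Step 3. [((6*x) - 1)^2 = 529] LHS squared, RHS 529 ≥ 0: apply √ (±). So sqrt: (6*x) - 1 = 23 or -23.
Step 4. [(6*x) - 1 = 23 or -23] 1 comes off first (add 1), so sub: 6*x = 24 or -22.
Step 5. [6*x = 24 or -22] divide by the outer 6. So div: x = 4 or -11/3.

Answer: x ∈ {-11/3, 4}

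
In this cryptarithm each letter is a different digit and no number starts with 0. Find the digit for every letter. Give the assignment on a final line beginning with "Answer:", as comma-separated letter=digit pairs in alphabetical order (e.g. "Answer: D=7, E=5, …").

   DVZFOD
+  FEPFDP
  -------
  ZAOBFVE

Step 1. [col 1: D + P ≡ E (mod 10)] no forcing yet in column 1 (carry-in 0); D=5 is free and consistent — try it ⇒ D=5.
Step 2. [col 1: D + P ≡ E (mod 10)] no forcing yet in column 1 (carry-in 0); E=3 is free and consistent — try it, so E=3.
Step 3. [col 1: D + P ≡ E (mod 10)] in column 1 we have D+P≡E with carry-in 0; given D=5, E=3 and digits 3,5 already taken and all letters distinct, that pins P to 8 ⇒ P=8.
Step 4. [col 2: O + D ≡ V (mod 10)] column 2 (O + D ≡ V (mod 10), carry-in 1) doesn't pin V yet; pick V=2 and continue. So V=2.
Step 5. [Z] adding two 6-digit numbers gives at most 6+1 digits, and here it does — Z is that final carry and must be 1, so Z=1.
Step 6. [col 2: O + D ≡ V (mod 10)] in column 2 we have O+D≡V with carry-in 1; given D=5, V=2 and digits 1,2,3,5,8 already taken and all letters distinct, that pins O to 6 ⇒ O=6.
Step 7. [col 3: F + F ≡ F (mod 10)] from column 3 (nothing yet, carry-in 1, digits 1,2,3,5,6,8 already taken and all letters distinct): F must equal 9 ⇒ F=9.
Step 8. [col 4: Z + P ≡ B (mod 10)] column 4 reads Z+P+carry(1)=B with Z=1, P=8; with digits 1,2,3,5,6,8,9 already taken and all letters distinct, the only value for B is 0 ⇒ B=0.
Step 9. [col 6: D + F ≡ A (mod 10)] column 6: given D=5, F=9, carry-in 0, and digits 0,1,2,3,5,6,8,9 already taken and all letters distinct, D+F≡A (mod 10) forces A=4, so A=4.

Answer: A=4, B=0, D=5, E=3, F=9, O=6, P=8, V=2, Z=1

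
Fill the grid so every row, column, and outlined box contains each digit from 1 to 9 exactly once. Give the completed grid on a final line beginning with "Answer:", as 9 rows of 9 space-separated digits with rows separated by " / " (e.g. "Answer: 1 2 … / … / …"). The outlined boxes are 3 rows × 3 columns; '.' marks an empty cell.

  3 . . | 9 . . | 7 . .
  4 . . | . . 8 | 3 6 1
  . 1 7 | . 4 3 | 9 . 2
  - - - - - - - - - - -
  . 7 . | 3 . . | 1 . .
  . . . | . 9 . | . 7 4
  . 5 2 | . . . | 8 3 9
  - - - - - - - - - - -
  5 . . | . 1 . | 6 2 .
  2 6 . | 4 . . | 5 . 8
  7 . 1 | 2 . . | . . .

Step 1. [r1c9∈{5}] r1c9's peers cover all but 5. So r1c9=5.
Step 2. [r4c3∈{4,6,8,9}] 4 has one home in box 4: r4c3. So r4c3=4.
Step 3. [r7c2∈{3,4,8,9}] r7c2 is the only open cell in row 7 admitting 4, so r7c2=4.
Step 4. [r3c4∈{5,6}] 5 has one home in row 3: r3c4. So r3c4=5.
Step 5. [r5c6∈{1,2,5,6}] across row 5, 5 lands solely at r5c6, so r5c6=5.
Step 6. [r3c1∈{6,8}] r3c1 is the only open cell in row 3 admitting 6, so r3c1=6.
Step 7. [r1c3∈{8}] r1c3's peers cover all but 8. So r1c3=8.
Step 8. [r9c2∈{3,8,9}] in box 7, 8 fits only at r9c2 ⇒ r9c2=8.
Step 9. [r4c5∈{2,6,8}] 8 has one home in col 5: r4c5, so r4c5=8.
Step 10. [r7c9∈{3,7}] r7c9 is the only open cell in col 9 admitting 7 ⇒ r7c9=7.
Step 11. [r1c6∈{1,2,6}] across row 1, 1 lands solely at r1c6. So r1c6=1.
Step 12. [r7c6∈{9}] r7c6 is down to just 9. So r7c6=9.
Step 13. [r9c6∈{6}] r9c6's peers cover all but 6, so r9c6=6.
Step 14. [r8c3∈{3,9}] 9 has one home in box 7: r8c3. So r8c3=9.
Step 15. [r1c2∈{2}] r1c2 is down to just 2, so r1c2=2.
Step 16. [r5c3∈{3,6}] in col 3, 6 fits only at r5c3 ⇒ r5c3=6.
Step 17. [r6c4∈{1,6,7}] 6 has one home in col 4: r6c4 ⇒ r6c4=6.
Step 18. [r6c5∈{7}] r6c5 is down to just 7. So r6c5=7.
Step 19. [r9c8∈{4,9}] in row 9, 9 fits only at r9c8 ⇒ r9c8=9.
Step 20. [r9c5∈{3,5}] r9c5 is the only open cell in row 9 admitting 5. So r9c5=5.
Step 21. [r5c4∈{1}] nothing but 1 survives at r5c4, so r5c4=1.
Step 22. [r4c9∈{6}] nothing but 6 survives at r4c9. So r4c9=6.
Step 23. [r5c1∈{8}] nothing but 8 survives at r5c1, so r5c1=8.
Step 24. [r2c3∈{5}] only 5 remains possible at r2c3 ⇒ r2c3=5.
Step 25. [r1c5∈{6}] r1c5 has the single candidate 6. So r1c5=6.
Step 26. [r4c1∈{9}] only 9 remains possible at r4c1 ⇒ r4c1=9.
Step 27. [r4c8∈{5}] r4c8 has the single candidate 5, so r4c8=5.
Step 28. [r9c9∈{3}] only 3 remains possible at r9c9, so r9c9=3.
Step 29. [r8c5∈{3}] r8c5's peers cover all but 3. So r8c5=3.
Step 30. [r3c8∈{8}] r3c8's peers cover all but 8 ⇒ r3c8=8.
Step 31. [r8c8∈{1}] nothing but 1 survives at r8c8, so r8c8=1.
Step 32. [r4c6∈{2}] r4c6 is down to just 2, so r4c6=2.
Step 33. [r2c5∈{2}] nothing but 2 survives at r2c5, so r2c5=2.
Step 34. [r5c2∈{3}] r5c2's peers cover all but 3 ⇒ r5c2=3.
Step 35. [r6c6∈{4}] r6c6's peers cover all but 4. So r6c6=4.
Step 36. [r2c4∈{7}] only 7 remains possible at r2c4 ⇒ r2c4=7.
Step 37. [r8c6∈{7}] only 7 remains possible at r8c6, so r8c6=7.
Step 38. [r9c7∈{4}] r9c7 is down to just 4. So r9c7=4.
Step 39. [r2c2∈{9}] r2c2's peers cover all but 9 ⇒ r2c2=9.
Step 40. [r6c1∈{1}] r6c1 has the single candidate 1 ⇒ r6c1=1.
Step 41. [r5c7∈{2}] r5c7 is down to just 2. So r5c7=2.
Step 42. [r7c4∈{8}] r7c4's peers cover all but 8. So r7c4=8.
Step 43. [r1c8∈{4}] only 4 remains possible at r1c8, so r1c8=4.
Step 44. [r7c3∈{3}] r7c3 has the single candidate 3 ⇒ r7c3=3.

Answer: 3 2 8 9 6 1 7 4 5 / 4 9 5 7 2 8 3 6 1 / 6 1 7 5 4 3 9 8 2 / 9 7 4 3 8 2 1 5 6 / 8 3 6 1 9 5 2 7 4 / 1 5 2 6 7 4 8 3 9 / 5 4 3 8 1 9 6 2 7 / 2 6 9 4 3 7 5 1 8 / 7 8 1 2 5 6 4 9 3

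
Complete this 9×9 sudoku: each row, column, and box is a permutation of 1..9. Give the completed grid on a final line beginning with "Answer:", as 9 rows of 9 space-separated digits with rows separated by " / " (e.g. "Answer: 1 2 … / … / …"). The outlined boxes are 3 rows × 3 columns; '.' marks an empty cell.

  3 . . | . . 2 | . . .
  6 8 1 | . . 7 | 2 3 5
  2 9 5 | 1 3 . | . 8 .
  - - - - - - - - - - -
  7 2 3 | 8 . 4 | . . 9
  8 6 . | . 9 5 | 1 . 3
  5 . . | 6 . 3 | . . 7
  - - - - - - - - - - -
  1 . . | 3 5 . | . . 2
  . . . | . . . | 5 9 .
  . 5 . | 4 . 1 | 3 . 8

Step 1. [r5c3∈{4}] nothing but 4 survives at r5c3. So r5c3=4.
Step 2. [r1c2∈{4,7}] 4 has one home in box 1: r1c2. So r1c2=4.
Step 3. [r7c2∈{7}] r7c2 has the single candidate 7, so r7c2=7.
Step 4. [r3c6∈{6}] only 6 remains possible at r3c6 ⇒ r3c6=6.
Step 5. [r3c7∈{4,7}] in row 3, 7 fits only at r3c7 ⇒ r3c7=7.
Step 6. [r8c9∈{1,4,6}] across row 8, 1 lands solely at r8c9, so r8c9=1.
Step 7. [r8c6∈{8}] r8c6's peers cover all but 8 ⇒ r8c6=8.
Step 8. [r4c7∈{6}] r4c7 is down to just 6, so r4c7=6.
Step 9. [r5c8∈{2}] r5c8 has the single candidate 2. So r5c8=2.
Step 10. [r8c4∈{2,7}] 2 has one home in col 4: r8c4, so r8c4=2.
Step 11. [r8c3∈{6}] r8c3 has the single candidate 6 ⇒ r8c3=6.
Step 12. [r7c8∈{4,6}] r7c8 is the only open cell in row 7 admitting 6. So r7c8=6.
Step 13. [r9c1∈{9}] r9c1 has the single candidate 9, so r9c1=9.
Step 14. [r6c5∈{1,2}] across row 6, 2 lands solely at r6c5, so r6c5=2.
Step 15. [r9c5∈{6,7}] across row 9, 6 lands solely at r9c5, so r9c5=6.
Step 16. [r1c4∈{5,9}] across row 1, 5 lands solely at r1c4 ⇒ r1c4=5.
Step 17. [r6c7∈{4,8}] in row 6, 8 fits only at r6c7. So r6c7=8.
Step 18. [r2c5∈{4}] r2c5 has the single candidate 4. So r2c5=4.
Step 19. [r6c2∈{1}] r6c2 is down to just 1 ⇒ r6c2=1.
Step 20. [r4c5∈{1}] only 1 remains possible at r4c5. So r4c5=1.
Step 21. [r2c4∈{9}] r2c4 has the single candidate 9 ⇒ r2c4=9.
Step 22. [r1c3∈{7}] r1c3's peers cover all but 7. So r1c3=7.
Step 23. [r6c8∈{4}] r6c8 has the single candidate 4. So r6c8=4.
Step 24. [r8c1∈{4}] only 4 remains possible at r8c1. So r8c1=4.
Step 25. [r7c3∈{8}] nothing but 8 survives at r7c3, so r7c3=8.
Step 26. [r4c8∈{5}] r4c8 has the single candidate 5. So r4c8=5.
Step 27. [r3c9∈{4}] nothing but 4 survives at r3c9 ⇒ r3c9=4.
Step 28. [r1c8∈{1}] only 1 remains possible at r1c8. So r1c8=1.
Step 29. [r9c8∈{7}] r9c8 is down to just 7, so r9c8=7.
Step 30. [r8c2∈{3}] r8c2's peers cover all but 3 ⇒ r8c2=3.
Step 31. [r1c7∈{9}] nothing but 9 survives at r1c7. So r1c7=9.
Step 32. [r6c3∈{9}] r6c3's peers cover all but 9, so r6c3=9.
Step 33. [r1c5∈{8}] nothing but 8 survives at r1c5. So r1c5=8.
Step 34. [r8c5∈{7}] nothing but 7 survives at r8c5 ⇒ r8c5=7.
Step 35. [r7c6∈{9}] r7c6 has the single candidate 9 ⇒ r7c6=9.
Step 36. [r1c9∈{6}] r1c9's peers cover all but 6 ⇒ r1c9=6.
Step 37. [r7c7∈{4}] nothing but 4 survives at r7c7 ⇒ r7c7=4.
Step 38. [r9c3∈{2}] only 2 remains possible at r9c3 ⇒ r9c3=2.
Step 39. [r5c4∈{7}] only 7 remains possible at r5c4 ⇒ r5c4=7.

Answer: 3 4 7 5 8 2 9 1 6 / 6 8 1 9 4 7 2 3 5 / 2 9 5 1 3 6 7 8 4 / 7 2 3 8 1 4 6 5 9 / 8 6 4 7 9 5 1 2 3 / 5 1 9 6 2 3 8 4 7 / 1 7 8 3 5 9 4 6 2 / 4 3 6 2 7 8 5 9 1 / 9 5 2 4 6 1 3 7 8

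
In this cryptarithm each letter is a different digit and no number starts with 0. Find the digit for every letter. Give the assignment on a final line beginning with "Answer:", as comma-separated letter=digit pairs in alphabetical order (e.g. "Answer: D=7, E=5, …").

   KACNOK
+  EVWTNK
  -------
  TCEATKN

Step 1. [T] the sum has 7 digits but both addends have 6; that extra leading digit T is the final carry, namely 1, so T=1.
Step 2. [col 1: K + K ≡ N (mod 10)] N=0 is one option consistent with column 1 (K + K ≡ N (mod 10), carry-in 0) — take it, so N=0.
Step 3. [col 1: K + K ≡ N (mod 10)] column 1 reads K+K+carry(0)=N with N=0; with digits 0,1 already taken and all letters distinct, the only value for K is 5 ⇒ K=5.
Step 4. [col 2: O + N ≡ K (mod 10)] column 2: given N=0, K=5, carry-in 1, and digits 0,1,5 already taken and all letters distinct, O+N≡K (mod 10) forces O=4. So O=4.
Step 5. [col 4: C + W ≡ A (mod 10)] column 4 (C + W ≡ A (mod 10), carry-in 0) doesn't pin W yet; pick W=6 and continue. So W=6.
Step 6. [col 4: C + W ≡ A (mod 10)] C=3 is one option consistent with column 4 (C + W ≡ A (mod 10), carry-in 0) — take it ⇒ C=3.
Step 7. [col 4: C + W ≡ A (mod 10)] in column 4 we have C+W≡A with carry-in 0; given C=3, W=6 and digits 0,1,3,4,5,6 already taken and all letters distinct, that pins A to 9. So A=9.
Step 8. [col 5: A + V ≡ E (mod 10)] from column 5 (A=9, carry-in 0, digits 0,1,3,4,5,6,9 already taken and all letters distinct): V must equal 8. So V=8.
Step 9. [col 5: A + V ≡ E (mod 10)] column 5: given A=9, V=8, carry-in 0, and digits 0,1,3,4,5,6,8,9 already taken and all letters distinct, A+V≡E (mod 10) forces E=7. So E=7.

Answer: A=9, C=3, E=7, K=5, N=0, O=4, T=1, V=8, W=6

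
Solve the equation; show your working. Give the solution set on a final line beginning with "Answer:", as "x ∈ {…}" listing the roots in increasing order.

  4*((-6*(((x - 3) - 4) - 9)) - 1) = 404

Step 1. [4*((-6*(((x - 3) - 4) - 9)) - 1) = 404] 4 out front; divide by 4 ⇒ div: (-6*(((x - 3) - 4) - 9)) - 1 = 101.
Step 2. [(-6*(((x - 3) - 4) - 9)) - 1 = 101] 1 comes off first (add 1) ⇒ sub: -6*(((x - 3) - 4) - 9) = 102.
Step 3. [-6*(((x - 3) - 4) - 9) = 102] LHS = -6·(…); ÷-6 both sides. So div: ((x - 3) - 4) - 9 = -17.
Step 4. [((x - 3) - 4) - 9 = -17] add 9: x sits inside (… - 9), so sub: (x - 3) - 4 = -8.
Step 5. [(x - 3) - 4 = -8] the outer -4 inverts by adding 4. So sub: x - 3 = -4.
Step 6. [x - 3 = -4] peel the -3: add 3 from each side ⇒ sub: x = -1.

Answer: x ∈ {-1}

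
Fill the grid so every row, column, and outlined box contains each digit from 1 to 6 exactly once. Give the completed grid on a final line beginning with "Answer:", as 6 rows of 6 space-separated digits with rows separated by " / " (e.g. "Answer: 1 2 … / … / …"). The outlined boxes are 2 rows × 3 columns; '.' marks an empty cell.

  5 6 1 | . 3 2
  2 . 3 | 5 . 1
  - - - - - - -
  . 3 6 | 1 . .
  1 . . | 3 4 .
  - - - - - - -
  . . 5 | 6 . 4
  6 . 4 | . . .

Step 1. [r3c5∈{2,5}] r3c5 is the only open cell in row 3 admitting 2 ⇒ r3c5=2.
Step 2. [r5c2∈{1,2}] row 5 places 2 nowhere but r5c2 ⇒ r5c2=2.
Step 3. [r3c6∈{5}] r3c6 has the single candidate 5. So r3c6=5.
Step 4. [r6c5∈{1,5}] row 6 places 5 nowhere but r6c5 ⇒ r6c5=5.
Step 5. [r4c3∈{2}] r4c3 has the single candidate 2, so r4c3=2.
Step 6. [r4c6∈{6}] r4c6 is down to just 6 ⇒ r4c6=6.
Step 7. [r2c5∈{6}] r2c5 is down to just 6, so r2c5=6.
Step 8. [r6c2∈{1}] r6c2's peers cover all but 1. So r6c2=1.
Step 9. [r4c2∈{5}] r4c2 has the single candidate 5, so r4c2=5.
Step 10. [r2c2∈{4}] r2c2 has the single candidate 4 ⇒ r2c2=4.
Step 11. [r6c6∈{3}] nothing but 3 survives at r6c6 ⇒ r6c6=3.
Step 12. [r1c4∈{4}] r1c4's peers cover all but 4, so r1c4=4.
Step 13. [r6c4∈{2}] nothing but 2 survives at r6c4, so r6c4=2.
Step 14. [r3c1∈{4}] only 4 remains possible at r3c1 ⇒ r3c1=4.
Step 15. [r5c1∈{3}] nothing but 3 survives at r5c1, so r5c1=3.
Step 16. [r5c5∈{1}] r5c5 is down to just 1 ⇒ r5c5=1.

Answer: 5 6 1 4 3 2 / 2 4 3 5 6 1 / 4 3 6 1 2 5 / 1 5 2 3 4 6 / 3 2 5 6 1 4 / 6 1 4 2 5 3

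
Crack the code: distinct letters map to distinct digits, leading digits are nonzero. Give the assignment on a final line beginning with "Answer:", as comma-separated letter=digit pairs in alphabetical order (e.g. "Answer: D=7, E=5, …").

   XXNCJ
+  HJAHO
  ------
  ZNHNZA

Step 1. [Z] Z is the leading digit of a 6-digit sum of two 5-digit numbers; the final carry is exactly 1. So Z=1.
Step 2. [col 1: J + O ≡ A (mod 10)] no forcing yet in column 1 (carry-in 0); O=4 is free and consistent — try it ⇒ O=4.
Step 3. [col 1: J + O ≡ A (mod 10)] no forcing yet in column 1 (carry-in 0); J=5 is free and consistent — try it, so J=5.
Step 4. [col 1: J + O ≡ A (mod 10)] in column 1 we have J+O≡A with carry-in 0; given J=5, O=4 and digits 1,4,5 already taken and all letters distinct, that pins A to 9, so A=9.
Step 5. [col 2: C + H ≡ Z (mod 10)] no forcing yet in column 2 (carry-in 0); H=8 is free and consistent — try it. So H=8.
Step 6. [col 2: C + H ≡ Z (mod 10)] column 2: given H=8, Z=1, carry-in 0, and digits 1,4,5,8,9 already taken and all letters distinct, C+H≡Z (mod 10) forces C=3 ⇒ C=3.
Step 7. [col 3: N + A ≡ N (mod 10)] no forcing yet in column 3 (carry-in 1); N=0 is free and consistent — try it, so N=0.
Step 8. [col 4: X + J ≡ H (mod 10)] from column 4 (J=5, H=8, carry-in 1, digits 0,1,3,4,5,8,9 already taken and all letters distinct): X must equal 2, so X=2.

Answer: A=9, C=3, H=8, J=5, N=0, O=4, X=2, Z=1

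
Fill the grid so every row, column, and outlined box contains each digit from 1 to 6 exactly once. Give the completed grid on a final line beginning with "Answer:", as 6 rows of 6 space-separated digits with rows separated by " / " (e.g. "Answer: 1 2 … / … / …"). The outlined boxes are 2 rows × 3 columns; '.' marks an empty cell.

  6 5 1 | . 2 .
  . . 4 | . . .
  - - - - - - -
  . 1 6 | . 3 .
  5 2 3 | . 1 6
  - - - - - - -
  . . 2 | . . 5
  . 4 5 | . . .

Step 1. [r4c4∈{4}] r4c4 is down to just 4. So r4c4=4.
Step 2. [r1c4∈{3}] nothing but 3 survives at r1c4. So r1c4=3.
Step 3. [r6c5∈{6}] r6c5's peers cover all but 6 ⇒ r6c5=6.
Step 4. [r5c4∈{1}] only 1 remains possible at r5c4. So r5c4=1.
Step 5. [r5c1∈{3}] r5c1 is down to just 3 ⇒ r5c1=3.
Step 6. [r6c4∈{2}] r6c4 is down to just 2. So r6c4=2.
Step 7. [r2c5∈{5}] r2c5's peers cover all but 5 ⇒ r2c5=5.
Step 8. [r3c4∈{5}] nothing but 5 survives at r3c4, so r3c4=5.
Step 9. [r2c6∈{1}] r2c6 has the single candidate 1 ⇒ r2c6=1.
Step 10. [r6c6∈{3}] r6c6's peers cover all but 3. So r6c6=3.
Step 11. [r3c1∈{4}] r3c1's peers cover all but 4 ⇒ r3c1=4.
Step 12. [r2c4∈{6}] r2c4 is down to just 6. So r2c4=6.
Step 13. [r1c6∈{4}] r1c6's peers cover all but 4 ⇒ r1c6=4.
Step 14. [r6c1∈{1}] only 1 remains possible at r6c1, so r6c1=1.
Step 15. [r5c5∈{4}] r5c5 has the single candidate 4, so r5c5=4.
Step 16. [r2c2∈{3}] only 3 remains possible at r2c2 ⇒ r2c2=3.
Step 17. [r5c2∈{6}] r5c2 is down to just 6. So r5c2=6.
Step 18. [r3c6∈{2}] r3c6 is down to just 2. So r3c6=2.
Step 19. [r2c1∈{2}] r2c1's peers cover all but 2 ⇒ r2c1=2.

Answer: 6 5 1 3 2 4 / 2 3 4 6 5 1 / 4 1 6 5 3 2 / 5 2 3 4 1 6 / 3 6 2 1 4 5 / 1 4 5 2 6 3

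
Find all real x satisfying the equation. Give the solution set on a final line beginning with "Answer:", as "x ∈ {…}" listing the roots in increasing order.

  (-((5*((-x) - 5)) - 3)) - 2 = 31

Step 1. [(-((5*((-x) - 5)) - 3)) - 2 = 31] -2 is outermost — add 2 both sides. So sub: -((5*((-x) - 5)) - 3) = 33.
Step 2. [-((5*((-x) - 5)) - 3) = 33] LHS negated; negate both sides, so neg: (5*((-x) - 5)) - 3 = -33.
Step 3. [(5*((-x) - 5)) - 3 = -33] peel the -3: add 3 from each side ⇒ sub: 5*((-x) - 5) = -30.
Step 4. [5*((-x) - 5) = -30] LHS = 5·(…); ÷5 both sides ⇒ div: (-x) - 5 = -6.
Step 5. [(-x) - 5 = -6] -5 is outermost — add 5 both sides, so sub: -x = -1.
Step 6. [-x = -1] flip signs both sides. So neg: x = 1.

Answer: x ∈ {1}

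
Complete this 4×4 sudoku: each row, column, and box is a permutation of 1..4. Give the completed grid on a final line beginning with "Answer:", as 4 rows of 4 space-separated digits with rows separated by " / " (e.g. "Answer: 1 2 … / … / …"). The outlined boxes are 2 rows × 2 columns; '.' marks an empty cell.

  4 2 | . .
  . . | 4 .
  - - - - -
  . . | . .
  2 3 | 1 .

Step 1. [r2c4∈{1,2,3}] across row 2, 2 lands solely at r2c4. So r2c4=2.
Step 2. [r3c2∈{1,4}] r3c2 is the only open cell in col 2 admitting 4, so r3c2=4.
Step 3. [r3c4∈{3}] only 3 remains possible at r3c4, so r3c4=3.
Step 4. [r2c2∈{1}] only 1 remains possible at r2c2, so r2c2=1.
Step 5. [r3c1∈{1}] r3c1's peers cover all but 1, so r3c1=1.
Step 6. [r3c3∈{2}] r3c3's peers cover all but 2 ⇒ r3c3=2.
Step 7. [r1c4∈{1}] nothing but 1 survives at r1c4. So r1c4=1.
Step 8. [r1c3∈{3}] r1c3 has the single candidate 3, so r1c3=3.
Step 9. [r4c4∈{4}] r4c4 has the single candidate 4, so r4c4=4.
Step 10. [r2c1∈{3}] r2c1 is down to just 3, so r2c1=3.

Answer: 4 2 3 1 / 3 1 4 2 / 1 4 2 3 / 2 3 1 4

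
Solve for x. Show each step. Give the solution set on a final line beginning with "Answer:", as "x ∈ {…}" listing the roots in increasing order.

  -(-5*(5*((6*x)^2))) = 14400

Step 1. [-(-5*(5*((6*x)^2))) = 14400] LHS negated; negate both sides. So neg: -5*(5*((6*x)^2)) = -14400.
Step 2. [-5*(5*((6*x)^2)) = -14400] leading coefficient -5: divide by -5. So div: 5*((6*x)^2) = 2880.
Step 3. [5*((6*x)^2) = 2880] leading coefficient 5: divide by 5. So div: (6*x)^2 = 576.
Step 4. [(6*x)^2 = 576] √ both sides: 576 ≥ 0 gives two branches, so sqrt: 6*x = 24 or -24.
Step 5. [6*x = 24 or -24] leading coefficient 6: divide by 6, so div: x = 4 or -4.

Answer: x ∈ {-4, 4}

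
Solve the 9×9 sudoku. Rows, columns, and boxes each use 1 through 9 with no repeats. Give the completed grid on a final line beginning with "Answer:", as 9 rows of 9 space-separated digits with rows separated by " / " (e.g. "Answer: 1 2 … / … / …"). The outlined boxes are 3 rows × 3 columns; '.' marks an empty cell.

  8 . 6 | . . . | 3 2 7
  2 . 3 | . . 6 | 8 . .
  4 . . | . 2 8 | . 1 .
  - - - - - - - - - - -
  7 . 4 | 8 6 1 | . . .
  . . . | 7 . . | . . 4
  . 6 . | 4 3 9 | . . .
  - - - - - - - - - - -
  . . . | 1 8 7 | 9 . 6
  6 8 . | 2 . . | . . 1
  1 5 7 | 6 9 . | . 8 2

Step 1. [r5c5∈{5}] r5c5 has the single candidate 5. So r5c5=5.
Step 2. [r7c8∈{3,4,5}] r7c8 is the only open cell in row 7 admitting 5 ⇒ r7c8=5.
Step 3. [r8c5∈{4}] r8c5 has the single candidate 4, so r8c5=4.
Step 4. [r5c1∈{3,9}] across col 1, 9 lands solely at r5c1 ⇒ r5c1=9.
Step 5. [r3c3∈{5,9}] box 1 places 5 nowhere but r3c3, so r3c3=5.
Step 6. [r4c9∈{3,5,9}] across col 9, 3 lands solely at r4c9. So r4c9=3.
Step 7. [r4c2∈{2}] r4c2 is down to just 2. So r4c2=2.
Step 8. [r3c9∈{9}] nothing but 9 survives at r3c9 ⇒ r3c9=9.
Step 9. [r6c7∈{1,2,5,7}] row 6 places 2 nowhere but r6c7. So r6c7=2.
Step 10. [r6c3∈{1,8}] row 6 places 1 nowhere but r6c3, so r6c3=1.
Step 11. [r1c5∈{1}] nothing but 1 survives at r1c5 ⇒ r1c5=1.
Step 12. [r2c9∈{5}] nothing but 5 survives at r2c9, so r2c9=5.
Step 13. [r8c6∈{3,5}] in row 8, 5 fits only at r8c6, so r8c6=5.
Step 14. [r2c4∈{9}] only 9 remains possible at r2c4 ⇒ r2c4=9.
Step 15. [r3c2∈{7}] r3c2 has the single candidate 7. So r3c2=7.
Step 16. [r3c7∈{6}] r3c7 is down to just 6. So r3c7=6.
Step 17. [r8c8∈{3,7}] r8c8 is the only open cell in row 8 admitting 3. So r8c8=3.
Step 18. [r5c2∈{3}] r5c2 is down to just 3, so r5c2=3.
Step 19. [r7c3∈{2}] r7c3's peers cover all but 2. So r7c3=2.
Step 20. [r4c8∈{9}] r4c8 is down to just 9 ⇒ r4c8=9.
Step 21. [r6c8∈{7}] r6c8's peers cover all but 7, so r6c8=7.
Step 22. [r8c3∈{9}] r8c3's peers cover all but 9 ⇒ r8c3=9.
Step 23. [r5c3∈{8}] r5c3 is down to just 8 ⇒ r5c3=8.
Step 24. [r6c1∈{5}] r6c1 has the single candidate 5, so r6c1=5.
Step 25. [r5c8∈{6}] r5c8 has the single candidate 6, so r5c8=6.
Step 26. [r5c6∈{2}] only 2 remains possible at r5c6. So r5c6=2.
Step 27. [r8c7∈{7}] r8c7 is down to just 7 ⇒ r8c7=7.
Step 28. [r2c2∈{1}] r2c2 has the single candidate 1 ⇒ r2c2=1.
Step 29. [r1c4∈{5}] r1c4's peers cover all but 5 ⇒ r1c4=5.
Step 30. [r7c2∈{4}] only 4 remains possible at r7c2 ⇒ r7c2=4.
Step 31. [r9c6∈{3}] r9c6 is down to just 3 ⇒ r9c6=3.
Step 32. [r2c8∈{4}] only 4 remains possible at r2c8, so r2c8=4.
Step 33. [r4c7∈{5}] r4c7 has the single candidate 5 ⇒ r4c7=5.
Step 34. [r9c7∈{4}] nothing but 4 survives at r9c7 ⇒ r9c7=4.
Step 35. [r1c2∈{9}] r1c2's peers cover all but 9 ⇒ r1c2=9.
Step 36. [r5c7∈{1}] r5c7's peers cover all but 1. So r5c7=1.
Step 37. [r7c1∈{3}] only 3 remains possible at r7c1 ⇒ r7c1=3.
Step 38. [r6c9∈{8}] nothing but 8 survives at r6c9. So r6c9=8.
Step 39. [r3c4∈{3}] r3c4's peers cover all but 3, so r3c4=3.
Step 40. [r2c5∈{7}] r2c5's peers cover all but 7. So r2c5=7.
Step 41. [r1c6∈{4}] only 4 remains possible at r1c6. So r1c6=4.

Answer: 8 9 6 5 1 4 3 2 7 / 2 1 3 9 7 6 8 4 5 / 4 7 5 3 2 8 6 1 9 / 7 2 4 8 6 1 5 9 3 / 9 3 8 7 5 2 1 6 4 / 5 6 1 4 3 9 2 7 8 / 3 4 2 1 8 7 9 5 6 / 6 8 9 2 4 5 7 3 1 / 1 5 7 6 9 3 4 8 2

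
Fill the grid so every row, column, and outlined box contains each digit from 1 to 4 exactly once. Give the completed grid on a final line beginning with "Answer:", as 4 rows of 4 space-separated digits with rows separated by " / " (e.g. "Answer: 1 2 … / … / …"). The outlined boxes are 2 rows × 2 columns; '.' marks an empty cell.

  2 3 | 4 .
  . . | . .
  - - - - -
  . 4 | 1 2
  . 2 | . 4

Step 1. [r2c2∈{1}] r2c2 has the single candidate 1 ⇒ r2c2=1.
Step 2. [r4c3∈{3}] r4c3 is down to just 3, so r4c3=3.
Step 3. [r3c1∈{3}] r3c1 is down to just 3, so r3c1=3.
Step 4. [r1c4∈{1}] r1c4 has the single candidate 1 ⇒ r1c4=1.
Step 5. [r2c4∈{3}] r2c4's peers cover all but 3. So r2c4=3.
Step 6. [r2c3∈{2}] nothing but 2 survives at r2c3, so r2c3=2.
Step 7. [r4c1∈{1}] r4c1's peers cover all but 1. So r4c1=1.
Step 8. [r2c1∈{4}] r2c1 has the single candidate 4. So r2c1=4.

Answer: 2 3 4 1 / 4 1 2 3 / 3 4 1 2 / 1 2 3 4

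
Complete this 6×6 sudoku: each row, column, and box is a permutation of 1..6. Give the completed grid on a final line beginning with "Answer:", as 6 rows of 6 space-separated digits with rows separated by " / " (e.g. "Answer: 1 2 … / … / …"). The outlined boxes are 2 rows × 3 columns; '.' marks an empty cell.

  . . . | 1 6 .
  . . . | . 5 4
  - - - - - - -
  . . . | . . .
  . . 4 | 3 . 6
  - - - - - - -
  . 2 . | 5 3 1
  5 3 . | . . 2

Step 1. [r4c2∈{1,5}] across row 4, 5 lands solely at r4c2. So r4c2=5.
Step 2. [r5c3∈{6}] only 6 remains possible at r5c3. So r5c3=6.
Step 3. [r2c4∈{2}] r2c4's peers cover all but 2, so r2c4=2.
Step 4. [r6c3∈{1}] r6c3 is down to just 1 ⇒ r6c3=1.
Step 5. [r2c3∈{3}] only 3 remains possible at r2c3. So r2c3=3.
Step 6. [r3c3∈{2}] r3c3 has the single candidate 2, so r3c3=2.
Step 7. [r4c1∈{1}] r4c1 has the single candidate 1 ⇒ r4c1=1.
Step 8. [r3c2∈{6}] only 6 remains possible at r3c2 ⇒ r3c2=6.
Step 9. [r6c5∈{4}] r6c5 is down to just 4 ⇒ r6c5=4.
Step 10. [r1c1∈{2,4}] in row 1, 2 fits only at r1c1 ⇒ r1c1=2.
Step 11. [r2c2∈{1}] r2c2 has the single candidate 1 ⇒ r2c2=1.
Step 12. [r1c6∈{3}] only 3 remains possible at r1c6. So r1c6=3.
Step 13. [r3c6∈{5}] r3c6 has the single candidate 5 ⇒ r3c6=5.
Step 14. [r1c3∈{5}] r1c3 is down to just 5 ⇒ r1c3=5.
Step 15. [r4c5∈{2}] r4c5 has the single candidate 2. So r4c5=2.
Step 16. [r1c2∈{4}] r1c2's peers cover all but 4, so r1c2=4.
Step 17. [r3c1∈{3}] only 3 remains possible at r3c1. So r3c1=3.
Step 18. [r5c1∈{4}] r5c1 is down to just 4 ⇒ r5c1=4.
Step 19. [r3c4∈{4}] r3c4 has the single candidate 4, so r3c4=4.
Step 20. [r3c5∈{1}] nothing but 1 survives at r3c5 ⇒ r3c5=1.
Step 21. [r6c4∈{6}] r6c4's peers cover all but 6 ⇒ r6c4=6.
Step 22. [r2c1∈{6}] nothing but 6 survives at r2c1, so r2c1=6.

Answer: 2 4 5 1 6 3 / 6 1 3 2 5 4 / 3 6 2 4 1 5 / 1 5 4 3 2 6 / 4 2 6 5 3 1 / 5 3 1 6 4 2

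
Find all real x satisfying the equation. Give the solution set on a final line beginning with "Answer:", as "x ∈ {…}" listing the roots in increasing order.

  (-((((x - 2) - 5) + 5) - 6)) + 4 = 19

Step 1. [(-((((x - 2) - 5) + 5) - 6)) + 4 = 19] the outer +4 inverts by subtracting 4. So sub: -((((x - 2) - 5) + 5) - 6) = 15.
Step 2. [-((((x - 2) - 5) + 5) - 6) = 15] leading − — multiply by −1. So neg: (((x - 2) - 5) + 5) - 6 = -15.
Step 3. [(((x - 2) - 5) + 5) - 6 = -15] -6 is outermost — add 6 both sides. So sub: ((x - 2) - 5) + 5 = -9.
Step 4. [((x - 2) - 5) + 5 = -9] 5 comes off first (subtract 5) ⇒ sub: (x - 2) - 5 = -14.
Step 5. [(x - 2) - 5 = -14] -5 is outermost — add 5 both sides, so sub: x - 2 = -9.
Step 6. [x - 2 = -9] 2 comes off first (add 2), so sub: x = -7.

Answer: x ∈ {-7}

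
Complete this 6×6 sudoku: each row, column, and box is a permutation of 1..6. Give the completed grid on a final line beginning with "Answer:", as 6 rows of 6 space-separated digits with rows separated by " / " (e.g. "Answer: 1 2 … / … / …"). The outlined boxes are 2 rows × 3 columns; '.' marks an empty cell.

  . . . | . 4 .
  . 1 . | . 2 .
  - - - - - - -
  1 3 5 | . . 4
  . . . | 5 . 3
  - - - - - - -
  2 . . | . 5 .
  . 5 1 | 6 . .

Step 1. [r6c1∈{3,4}] across row 6, 4 lands solely at r6c1. So r6c1=4.
Step 2. [r4c1∈{6}] r4c1 has the single candidate 6, so r4c1=6.
Step 3. [r5c3∈{3,6}] box 5 places 3 nowhere but r5c3 ⇒ r5c3=3.
Step 4. [r4c2∈{2,4}] in col 2, 4 fits only at r4c2. So r4c2=4.
Step 5. [r2c4∈{3}] r2c4's peers cover all but 3. So r2c4=3.
Step 6. [r1c4∈{1}] r1c4's peers cover all but 1, so r1c4=1.
Step 7. [r1c2∈{2,6}] in col 2, 2 fits only at r1c2 ⇒ r1c2=2.
Step 8. [r2c1∈{5}] nothing but 5 survives at r2c1 ⇒ r2c1=5.
Step 9. [r2c6∈{6}] r2c6's peers cover all but 6 ⇒ r2c6=6.
Step 10. [r3c5∈{6}] only 6 remains possible at r3c5, so r3c5=6.
Step 11. [r4c5∈{1}] r4c5 has the single candidate 1, so r4c5=1.
Step 12. [r1c6∈{5}] only 5 remains possible at r1c6, so r1c6=5.
Step 13. [r3c4∈{2}] r3c4 has the single candidate 2, so r3c4=2.
Step 14. [r6c5∈{3}] nothing but 3 survives at r6c5 ⇒ r6c5=3.
Step 15. [r5c4∈{4}] nothing but 4 survives at r5c4, so r5c4=4.
Step 16. [r1c3∈{6}] r1c3 has the single candidate 6 ⇒ r1c3=6.
Step 17. [r5c2∈{6}] r5c2 has the single candidate 6. So r5c2=6.
Step 18. [r1c1∈{3}] nothing but 3 survives at r1c1. So r1c1=3.
Step 19. [r5c6∈{1}] only 1 remains possible at r5c6 ⇒ r5c6=1.
Step 20. [r6c6∈{2}] r6c6 is down to just 2, so r6c6=2.
Step 21. [r2c3∈{4}] r2c3's peers cover all but 4, so r2c3=4.
Step 22. [r4c3∈{2}] only 2 remains possible at r4c3. So r4c3=2.

Answer: 3 2 6 1 4 5 / 5 1 4 3 2 6 / 1 3 5 2 6 4 / 6 4 2 5 1 3 / 2 6 3 4 5 1 / 4 5 1 6 3 2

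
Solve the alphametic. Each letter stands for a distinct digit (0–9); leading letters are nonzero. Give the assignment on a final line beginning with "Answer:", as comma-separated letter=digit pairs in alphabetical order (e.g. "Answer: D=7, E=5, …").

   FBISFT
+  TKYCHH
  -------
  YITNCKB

Step 1. [col 1: T + H ≡ B (mod 10)] B=9 is one option consistent with column 1 (T + H ≡ B (mod 10), carry-in 0) — take it, so B=9.
Step 2. [Y] adding two 6-digit numbers gives at most 6+1 digits, and here it does — Y is that final carry and must be 1, so Y=1.
Step 3. [col 1: T + H ≡ B (mod 10)] column 1 (T + H ≡ B (mod 10), carry-in 0) doesn't pin H yet; pick H=2 and continue. So H=2.
Step 4. [col 1: T + H ≡ B (mod 10)] column 1 reads T+H+carry(0)=B with H=2, B=9; with digits 1,2,9 already taken and all letters distinct, the only value for T is 7, so T=7.
Step 5. [col 2: F + H ≡ K (mod 10)] column 2 (F + H ≡ K (mod 10), carry-in 0) doesn't pin F yet; pick F=6 and continue. So F=6.
Step 6. [col 2: F + H ≡ K (mod 10)] from column 2 (F=6, H=2, carry-in 0, digits 1,2,6,7,9 already taken and all letters distinct): K must equal 8 ⇒ K=8.
Step 7. [col 3: S + C ≡ C (mod 10)] column 3: given nothing yet, carry-in 0, and digits 1,2,6,7,8,9 already taken and all letters distinct, S+C≡C (mod 10) forces S=0 ⇒ S=0.
Step 8. [col 3: S + C ≡ C (mod 10)] no forcing yet in column 3 (carry-in 0); C=3 is free and consistent — try it ⇒ C=3.
Step 9. [col 4: I + Y ≡ N (mod 10)] column 4 reads I+Y+carry(0)=N with Y=1; with digits 0,1,2,3,6,7,8,9 already taken and all letters distinct, the only value for N is 5, so N=5.
Step 10. [col 4: I + Y ≡ N (mod 10)] column 4: given Y=1, N=5, carry-in 0, and digits 0,1,2,3,5,6,7,8,9 already taken and all letters distinct, I+Y≡N (mod 10) forces I=4 ⇒ I=4.

Answer: B=9, C=3, F=6, H=2, I=4, K=8, N=5, S=0, T=7, Y=1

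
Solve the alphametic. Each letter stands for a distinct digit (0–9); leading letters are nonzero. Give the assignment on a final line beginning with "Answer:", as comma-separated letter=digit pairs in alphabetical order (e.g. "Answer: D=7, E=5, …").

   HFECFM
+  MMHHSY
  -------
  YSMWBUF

Step 1. [col 1: M + Y ≡ F (mod 10)] column 1 (M + Y ≡ F (mod 10), carry-in 0) doesn't pin F yet; pick F=9 and continue. So F=9.
Step 2. [col 1: M + Y ≡ F (mod 10)] several values work for M in column 1 (M + Y ≡ F (mod 10), carry-in 0); try M=8 ⇒ M=8.
Step 3. [col 1: M + Y ≡ F (mod 10)] from column 1 (M=8, F=9, carry-in 0, digits 8,9 already taken and all letters distinct): Y must equal 1 ⇒ Y=1.
Step 4. [col 2: F + S ≡ U (mod 10)] several values work for S in column 2 (F + S ≡ U (mod 10), carry-in 0); try S=4. So S=4.
Step 5. [col 2: F + S ≡ U (mod 10)] in column 2 we have F+S≡U with carry-in 0; given F=9, S=4 and digits 1,4,8,9 already taken and all letters distinct, that pins U to 3. So U=3.
Step 6. [col 3: C + H ≡ B (mod 10)] column 3 (C + H ≡ B (mod 10), carry-in 1) doesn't pin H yet; pick H=5 and continue ⇒ H=5.
Step 7. [col 3: C + H ≡ B (mod 10)] column 3 (C + H ≡ B (mod 10), carry-in 1) doesn't pin C yet; pick C=0 and continue. So C=0.
Step 8. [col 3: C + H ≡ B (mod 10)] in column 3 we have C+H≡B with carry-in 1; given C=0, H=5 and digits 0,1,3,4,5,8,9 already taken and all letters distinct, that pins B to 6. So B=6.
Step 9. [col 4: E + H ≡ W (mod 10)] several values work for E in column 4 (E + H ≡ W (mod 10), carry-in 0); try E=7 ⇒ E=7.
Step 10. [col 4: E + H ≡ W (mod 10)] from column 4 (E=7, H=5, carry-in 0, digits 0,1,3,4,5,6,7,8,9 already taken and all letters distinct): W must equal 2, so W=2.

Answer: B=6, C=0, E=7, F=9, H=5, M=8, S=4, U=3, W=2, Y=1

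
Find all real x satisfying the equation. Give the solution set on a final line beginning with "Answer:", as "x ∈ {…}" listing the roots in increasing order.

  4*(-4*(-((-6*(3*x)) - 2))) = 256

Step 1. [4*(-4*(-((-6*(3*x)) - 2))) = 256] 4 out front; divide by 4. So div: -4*(-((-6*(3*x)) - 2)) = 64.
Step 2. [-4*(-((-6*(3*x)) - 2)) = 64] LHS = -4·(…); ÷-4 both sides. So div: -((-6*(3*x)) - 2) = -16.
Step 3. [-((-6*(3*x)) - 2) = -16] LHS negated; negate both sides, so neg: (-6*(3*x)) - 2 = 16.
Step 4. [(-6*(3*x)) - 2 = 16] -2 is outermost — add 2 both sides ⇒ sub: -6*(3*x) = 18.
Step 5. [-6*(3*x) = 18] -6·(inner) — divide through by -6. So div: 3*x = -3.
Step 6. [3*x = -3] 3·(inner) — divide through by 3, so div: x = -1.

Answer: x ∈ {-1}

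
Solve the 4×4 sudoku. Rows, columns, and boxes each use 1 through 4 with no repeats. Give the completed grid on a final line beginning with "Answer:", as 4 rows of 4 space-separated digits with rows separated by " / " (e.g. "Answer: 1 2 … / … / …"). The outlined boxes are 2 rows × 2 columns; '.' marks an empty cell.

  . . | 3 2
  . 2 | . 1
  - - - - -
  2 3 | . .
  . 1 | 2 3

Step 1. [r2c3∈{4}] r2c3 has the single candidate 4 ⇒ r2c3=4.
Step 2. [r4c1∈{4}] r4c1 is down to just 4. So r4c1=4.
Step 3. [r2c1∈{3}] only 3 remains possible at r2c1. So r2c1=3.
Step 4. [r3c3∈{1}] r3c3 has the single candidate 1, so r3c3=1.
Step 5. [r3c4∈{4}] r3c4's peers cover all but 4 ⇒ r3c4=4.
Step 6. [r1c1∈{1}] nothing but 1 survives at r1c1 ⇒ r1c1=1.
Step 7. [r1c2∈{4}] nothing but 4 survives at r1c2. So r1c2=4.

Answer: 1 4 3 2 / 3 2 4 1 / 2 3 1 4 / 4 1 2 3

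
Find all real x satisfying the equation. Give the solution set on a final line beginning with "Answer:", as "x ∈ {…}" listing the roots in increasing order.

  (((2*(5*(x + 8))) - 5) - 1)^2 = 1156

Step 1. [(((2*(5*(x + 8))) - 5) - 1)^2 = 1156] LHS squared, RHS 1156 ≥ 0: apply √ (±) ⇒ sqrt: ((2*(5*(x + 8))) - 5) - 1 = 34 or -34.
Step 2. [((2*(5*(x + 8))) - 5) - 1 = 34 or -34] add 1: x sits inside (… - 1), so sub: (2*(5*(x + 8))) - 5 = 35 or -33.
Step 3. [(2*(5*(x + 8))) - 5 = 35 or -33] add 5: x sits inside (… - 5), so sub: 2*(5*(x + 8)) = 40 or -28.
Step 4. [2*(5*(x + 8)) = 40 or -28] leading coefficient 2: divide by 2, so div: 5*(x + 8) = 20 or -14.
Step 5. [5*(x + 8) = 20 or -14] 5·(inner) — divide through by 5, so div: x + 8 = 4 or -14/5.
Step 6. [x + 8 = 4 or -14/5] subtract 8: x sits inside (… + 8). So sub: x = -4 or -54/5.

Answer: x ∈ {-54/5, -4}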